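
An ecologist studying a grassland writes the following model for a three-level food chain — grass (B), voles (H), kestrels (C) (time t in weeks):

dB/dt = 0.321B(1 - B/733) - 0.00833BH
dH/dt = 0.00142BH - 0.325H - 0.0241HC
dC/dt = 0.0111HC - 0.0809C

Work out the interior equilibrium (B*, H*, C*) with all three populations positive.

From dC/dt = 0: 0.0111H* = 0.0809, so H* = 7.29.
From dB/dt = 0: 0.321(1 - B*/733) = 0.00833·7.29, giving B* = 733·(1 - 0.189) = 594.
From dH/dt = 0: 0.00142·594 - 0.325 = 0.0241C*, so C* = 0.519/0.0241 = 21.5.

B* ≈ 594, H* ≈ 7.29, C* ≈ 21.5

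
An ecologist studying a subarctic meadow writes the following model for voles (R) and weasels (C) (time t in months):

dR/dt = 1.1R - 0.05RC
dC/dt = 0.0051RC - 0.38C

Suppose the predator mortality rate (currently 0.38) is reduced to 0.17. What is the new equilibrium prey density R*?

At the interior fixed point, setting dC/dt = 0 with C > 0 fixes R* = (predator death rate)/(RC coefficient) — independent of the other coefficients.
With the change, R* = 0.17/0.0051 = 33.3; it falls from 74.5.

R* ≈ 33.3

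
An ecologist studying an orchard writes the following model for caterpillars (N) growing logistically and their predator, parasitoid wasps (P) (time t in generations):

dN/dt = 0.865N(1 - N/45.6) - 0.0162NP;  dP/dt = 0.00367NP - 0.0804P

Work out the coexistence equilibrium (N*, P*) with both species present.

N* ≈ 21.9, P* ≈ 27.7

From dP/dt = 0 with P > 0: 0.00367N* = 0.0804, so N* = 21.9.
Substitute into dN/dt = 0: 0.865(1 - 21.9/45.6) = 0.0162P*.
The bracket is 0.52, giving P* = 0.449/0.0162 = 27.7.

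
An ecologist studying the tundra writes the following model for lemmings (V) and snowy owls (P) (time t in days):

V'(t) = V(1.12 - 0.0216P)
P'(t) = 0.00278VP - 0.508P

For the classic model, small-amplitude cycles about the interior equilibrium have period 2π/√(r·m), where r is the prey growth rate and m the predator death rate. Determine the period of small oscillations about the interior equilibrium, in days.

Here r = 1.12 and m = 0.508, so r·m = 0.569.
ω = √0.569 = 0.754 per day, hence T = 2π/ω ≈ 8.33 days.

T ≈ 8.33 days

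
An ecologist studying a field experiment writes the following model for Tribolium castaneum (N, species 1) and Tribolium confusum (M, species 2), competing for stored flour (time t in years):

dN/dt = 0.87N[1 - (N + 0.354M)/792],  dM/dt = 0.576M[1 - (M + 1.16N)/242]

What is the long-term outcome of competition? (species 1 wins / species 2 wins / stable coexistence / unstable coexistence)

species 1 excludes species 2

Compare the nullcline intercepts: K1/α12 = 792/0.354 = 2240 > K2 = 242; K2/α21 = 242/1.16 = 209 < K1 = 792.
Since the inequalities point opposite ways, species 1 can invade but species 2 cannot.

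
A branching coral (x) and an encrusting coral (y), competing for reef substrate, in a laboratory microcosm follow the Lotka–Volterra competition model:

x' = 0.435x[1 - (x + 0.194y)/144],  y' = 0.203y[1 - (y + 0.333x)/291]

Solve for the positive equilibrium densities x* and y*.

x* ≈ 93.6, y* ≈ 260

Setting both brackets to zero gives the nullclines x + 0.194y = 144 and 0.333x + y = 291.
Substituting y = 291 - 0.333x into the first: x(1 - 0.194·0.333) = 144 - 0.194·291.
So x* = 87.5/0.935 = 93.6, and then y* = 291 - 0.333·93.6 = 260.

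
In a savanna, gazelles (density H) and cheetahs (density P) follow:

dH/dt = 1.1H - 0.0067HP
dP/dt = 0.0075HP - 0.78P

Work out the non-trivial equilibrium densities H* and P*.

H* ≈ 104, P* ≈ 164

Set dP/dt = 0 with P > 0: 0.0075H - 0.78 = 0, so H* = 0.78/0.0075 = 104.
Set dH/dt = 0 with H > 0: 1.1 - 0.0067P = 0, so P* = 1.1/0.0067 = 164.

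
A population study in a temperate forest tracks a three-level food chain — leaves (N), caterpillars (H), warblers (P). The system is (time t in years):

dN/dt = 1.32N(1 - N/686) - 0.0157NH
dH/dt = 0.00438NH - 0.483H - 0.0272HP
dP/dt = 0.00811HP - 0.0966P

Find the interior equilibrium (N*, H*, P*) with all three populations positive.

N* ≈ 589, H* ≈ 11.9, P* ≈ 77.1

From dP/dt = 0: 0.00811H* = 0.0966, so H* = 11.9.
From dN/dt = 0: 1.32(1 - N*/686) = 0.0157·11.9, giving N* = 686·(1 - 0.142) = 589.
From dH/dt = 0: 0.00438·589 - 0.483 = 0.0272P*, so P* = 2.1/0.0272 = 77.1.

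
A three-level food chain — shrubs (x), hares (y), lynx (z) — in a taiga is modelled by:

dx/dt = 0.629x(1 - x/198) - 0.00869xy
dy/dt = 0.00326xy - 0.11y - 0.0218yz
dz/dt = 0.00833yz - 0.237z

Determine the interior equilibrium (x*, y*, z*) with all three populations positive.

x* ≈ 120, y* ≈ 28.5, z* ≈ 12.9

From dz/dt = 0: 0.00833y* = 0.237, so y* = 28.5.
From dx/dt = 0: 0.629(1 - x*/198) = 0.00869·28.5, giving x* = 198·(1 - 0.393) = 120.
From dy/dt = 0: 0.00326·120 - 0.11 = 0.0218z*, so z* = 0.282/0.0218 = 12.9.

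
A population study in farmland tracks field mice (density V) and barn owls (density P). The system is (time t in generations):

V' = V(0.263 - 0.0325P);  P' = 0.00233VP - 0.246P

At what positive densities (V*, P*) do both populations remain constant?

V* ≈ 106, P* ≈ 8.09

Set dP/dt = 0 with P > 0: 0.00233V - 0.246 = 0, so V* = 0.246/0.00233 = 106.
Set dV/dt = 0 with V > 0: 0.263 - 0.0325P = 0, so P* = 0.263/0.0325 = 8.09.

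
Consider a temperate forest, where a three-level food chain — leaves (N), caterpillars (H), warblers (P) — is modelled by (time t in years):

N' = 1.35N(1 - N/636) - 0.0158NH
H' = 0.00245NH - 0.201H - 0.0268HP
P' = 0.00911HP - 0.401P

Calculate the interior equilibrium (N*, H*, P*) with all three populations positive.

N* ≈ 308, H* ≈ 44, P* ≈ 20.7

From dP/dt = 0: 0.00911H* = 0.401, so H* = 44.
From dN/dt = 0: 1.35(1 - N*/636) = 0.0158·44, giving N* = 636·(1 - 0.515) = 308.
From dH/dt = 0: 0.00245·308 - 0.201 = 0.0268P*, so P* = 0.554/0.0268 = 20.7.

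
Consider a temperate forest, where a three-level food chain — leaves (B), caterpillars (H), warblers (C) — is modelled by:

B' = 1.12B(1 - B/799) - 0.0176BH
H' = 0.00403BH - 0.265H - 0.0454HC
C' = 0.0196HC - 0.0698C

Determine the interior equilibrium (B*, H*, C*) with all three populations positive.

From dC/dt = 0: 0.0196H* = 0.0698, so H* = 3.56.
From dB/dt = 0: 1.12(1 - B*/799) = 0.0176·3.56, giving B* = 799·(1 - 0.056) = 754.
From dH/dt = 0: 0.00403·754 - 0.265 = 0.0454C*, so C* = 2.77/0.0454 = 61.1.

B* ≈ 754, H* ≈ 3.56, C* ≈ 61.1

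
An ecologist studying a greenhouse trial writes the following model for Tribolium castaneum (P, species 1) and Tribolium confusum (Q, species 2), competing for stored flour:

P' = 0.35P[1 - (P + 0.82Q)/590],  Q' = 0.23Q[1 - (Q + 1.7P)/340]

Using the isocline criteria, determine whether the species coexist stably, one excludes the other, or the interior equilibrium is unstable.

Compare the nullcline intercepts: K1/α12 = 590/0.82 = 720 > K2 = 340; K2/α21 = 340/1.7 = 200 < K1 = 590.
Since the inequalities point opposite ways, species 1 can invade but species 2 cannot.

species 1 excludes species 2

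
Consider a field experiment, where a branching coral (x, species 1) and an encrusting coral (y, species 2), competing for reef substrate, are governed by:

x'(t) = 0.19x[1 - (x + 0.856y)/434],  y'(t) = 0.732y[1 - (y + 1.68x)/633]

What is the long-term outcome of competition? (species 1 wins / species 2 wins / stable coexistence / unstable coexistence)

unstable coexistence (outcome depends on initial conditions)

Compare the nullcline intercepts: K1/α12 = 434/0.856 = 507 < K2 = 633; K2/α21 = 633/1.68 = 377 < K1 = 434.
Since both are reversed, neither can invade when rare; the interior point is a saddle.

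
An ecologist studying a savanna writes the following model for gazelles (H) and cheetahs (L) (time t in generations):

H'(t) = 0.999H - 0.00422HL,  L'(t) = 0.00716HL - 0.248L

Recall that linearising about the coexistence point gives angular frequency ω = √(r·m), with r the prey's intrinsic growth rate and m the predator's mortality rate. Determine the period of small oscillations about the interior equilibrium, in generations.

T ≈ 12.6 generations

Here r = 0.999 and m = 0.248, so r·m = 0.248.
ω = √0.248 = 0.498 per generation, hence T = 2π/ω ≈ 12.6 generations.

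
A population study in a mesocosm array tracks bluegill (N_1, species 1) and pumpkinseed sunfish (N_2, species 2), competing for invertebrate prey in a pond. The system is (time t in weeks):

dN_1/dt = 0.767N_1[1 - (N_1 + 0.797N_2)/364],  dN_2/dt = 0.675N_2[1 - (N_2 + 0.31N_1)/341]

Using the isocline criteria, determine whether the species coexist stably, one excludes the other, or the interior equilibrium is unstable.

Compare the nullcline intercepts: K1/α12 = 364/0.797 = 457 > K2 = 341; K2/α21 = 341/0.31 = 1100 > K1 = 364.
Since both inequalities hold, each species can invade when rare, so the interior equilibrium is stable.

stable coexistence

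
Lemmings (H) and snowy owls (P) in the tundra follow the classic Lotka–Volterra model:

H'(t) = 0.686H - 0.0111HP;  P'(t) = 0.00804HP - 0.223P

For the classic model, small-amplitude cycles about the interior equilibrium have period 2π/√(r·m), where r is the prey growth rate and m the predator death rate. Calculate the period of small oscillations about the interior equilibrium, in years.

T ≈ 16.1 years

Here r = 0.686 and m = 0.223, so r·m = 0.153.
ω = √0.153 = 0.391 per year, hence T = 2π/ω ≈ 16.1 years.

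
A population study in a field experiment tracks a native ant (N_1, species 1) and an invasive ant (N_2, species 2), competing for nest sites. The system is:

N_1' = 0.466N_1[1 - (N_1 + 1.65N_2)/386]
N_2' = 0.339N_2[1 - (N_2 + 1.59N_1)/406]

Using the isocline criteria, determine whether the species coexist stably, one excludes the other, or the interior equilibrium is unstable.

Compare the nullcline intercepts: K1/α12 = 386/1.65 = 234 < K2 = 406; K2/α21 = 406/1.59 = 255 < K1 = 386.
Since both are reversed, neither can invade when rare; the interior point is a saddle.

unstable coexistence (outcome depends on initial conditions)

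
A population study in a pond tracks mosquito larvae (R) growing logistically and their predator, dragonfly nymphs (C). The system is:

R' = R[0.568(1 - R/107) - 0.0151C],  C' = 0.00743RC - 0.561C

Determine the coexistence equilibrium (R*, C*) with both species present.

R* ≈ 75.5, C* ≈ 11.1

From dC/dt = 0 with C > 0: 0.00743R* = 0.561, so R* = 75.5.
Substitute into dR/dt = 0: 0.568(1 - 75.5/107) = 0.0151C*.
The bracket is 0.294, giving C* = 0.167/0.0151 = 11.1.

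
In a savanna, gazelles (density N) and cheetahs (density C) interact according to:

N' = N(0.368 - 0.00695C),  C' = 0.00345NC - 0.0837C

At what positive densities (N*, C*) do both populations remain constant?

N* ≈ 24.3, C* ≈ 52.9

Set dC/dt = 0 with C > 0: 0.00345N - 0.0837 = 0, so N* = 0.0837/0.00345 = 24.3.
Set dN/dt = 0 with N > 0: 0.368 - 0.00695C = 0, so C* = 0.368/0.00695 = 52.9.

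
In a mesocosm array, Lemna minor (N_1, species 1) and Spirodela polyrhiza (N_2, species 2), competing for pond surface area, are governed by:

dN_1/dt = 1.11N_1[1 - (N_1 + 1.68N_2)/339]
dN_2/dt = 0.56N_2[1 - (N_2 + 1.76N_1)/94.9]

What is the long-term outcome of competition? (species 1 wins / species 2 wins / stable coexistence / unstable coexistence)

species 1 excludes species 2

Compare the nullcline intercepts: K1/α12 = 339/1.68 = 202 > K2 = 94.9; K2/α21 = 94.9/1.76 = 53.9 < K1 = 339.
Since the inequalities point opposite ways, species 1 can invade but species 2 cannot.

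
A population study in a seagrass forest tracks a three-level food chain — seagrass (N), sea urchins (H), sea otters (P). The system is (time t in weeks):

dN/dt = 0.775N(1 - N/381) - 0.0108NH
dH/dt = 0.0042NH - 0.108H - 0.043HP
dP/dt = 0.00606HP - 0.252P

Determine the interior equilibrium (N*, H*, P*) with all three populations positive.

From dP/dt = 0: 0.00606H* = 0.252, so H* = 41.6.
From dN/dt = 0: 0.775(1 - N*/381) = 0.0108·41.6, giving N* = 381·(1 - 0.579) = 160.
From dH/dt = 0: 0.0042·160 - 0.108 = 0.043P*, so P* = 0.565/0.043 = 13.1.

N* ≈ 160, H* ≈ 41.6, P* ≈ 13.1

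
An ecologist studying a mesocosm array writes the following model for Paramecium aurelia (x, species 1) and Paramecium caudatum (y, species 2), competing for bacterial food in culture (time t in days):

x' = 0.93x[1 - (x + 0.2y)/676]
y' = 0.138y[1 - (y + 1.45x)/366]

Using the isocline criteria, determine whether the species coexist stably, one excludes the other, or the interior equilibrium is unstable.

Compare the nullcline intercepts: K1/α12 = 676/0.2 = 3380 > K2 = 366; K2/α21 = 366/1.45 = 252 < K1 = 676.
Since the inequalities point opposite ways, species 1 can invade but species 2 cannot.

species 1 excludes species 2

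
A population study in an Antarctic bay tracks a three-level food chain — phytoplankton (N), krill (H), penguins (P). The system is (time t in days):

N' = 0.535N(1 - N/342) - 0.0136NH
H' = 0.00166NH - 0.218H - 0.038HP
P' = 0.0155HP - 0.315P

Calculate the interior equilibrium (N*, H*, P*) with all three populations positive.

From dP/dt = 0: 0.0155H* = 0.315, so H* = 20.3.
From dN/dt = 0: 0.535(1 - N*/342) = 0.0136·20.3, giving N* = 342·(1 - 0.517) = 165.
From dH/dt = 0: 0.00166·165 - 0.218 = 0.038P*, so P* = 0.0564/0.038 = 1.48.

N* ≈ 165, H* ≈ 20.3, P* ≈ 1.48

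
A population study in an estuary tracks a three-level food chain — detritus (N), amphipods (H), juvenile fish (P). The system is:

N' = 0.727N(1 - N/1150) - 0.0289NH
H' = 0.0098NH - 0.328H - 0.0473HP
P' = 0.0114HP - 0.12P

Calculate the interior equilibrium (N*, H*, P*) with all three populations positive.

From dP/dt = 0: 0.0114H* = 0.12, so H* = 10.5.
From dN/dt = 0: 0.727(1 - N*/1150) = 0.0289·10.5, giving N* = 1150·(1 - 0.418) = 669.
From dH/dt = 0: 0.0098·669 - 0.328 = 0.0473P*, so P* = 6.23/0.0473 = 132.

N* ≈ 669, H* ≈ 10.5, P* ≈ 132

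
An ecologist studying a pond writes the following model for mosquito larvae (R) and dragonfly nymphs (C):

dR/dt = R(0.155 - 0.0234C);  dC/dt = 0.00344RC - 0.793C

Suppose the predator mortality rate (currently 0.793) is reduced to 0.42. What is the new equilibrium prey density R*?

R* ≈ 122

At the interior fixed point, setting dC/dt = 0 with C > 0 fixes R* = (predator death rate)/(RC coefficient) — independent of the other coefficients.
With the change, R* = 0.42/0.00344 = 122; it falls from 231.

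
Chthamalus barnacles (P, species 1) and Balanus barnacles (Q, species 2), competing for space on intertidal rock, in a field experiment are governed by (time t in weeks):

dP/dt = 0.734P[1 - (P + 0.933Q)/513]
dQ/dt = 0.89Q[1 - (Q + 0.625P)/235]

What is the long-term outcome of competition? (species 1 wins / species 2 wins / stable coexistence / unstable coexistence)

Compare the nullcline intercepts: K1/α12 = 513/0.933 = 550 > K2 = 235; K2/α21 = 235/0.625 = 376 < K1 = 513.
Since the inequalities point opposite ways, species 1 can invade but species 2 cannot.

species 1 excludes species 2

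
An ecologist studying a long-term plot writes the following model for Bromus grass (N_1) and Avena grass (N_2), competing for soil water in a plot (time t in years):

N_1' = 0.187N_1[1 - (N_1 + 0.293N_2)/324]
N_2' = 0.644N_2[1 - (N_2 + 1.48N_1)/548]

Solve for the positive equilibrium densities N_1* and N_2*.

Setting both brackets to zero gives the nullclines N_1 + 0.293N_2 = 324 and 1.48N_1 + N_2 = 548.
Substituting N_2 = 548 - 1.48N_1 into the first: N_1(1 - 0.293·1.48) = 324 - 0.293·548.
So N_1* = 163/0.566 = 289, and then N_2* = 548 - 1.48·289 = 121.

N_1* ≈ 289, N_2* ≈ 121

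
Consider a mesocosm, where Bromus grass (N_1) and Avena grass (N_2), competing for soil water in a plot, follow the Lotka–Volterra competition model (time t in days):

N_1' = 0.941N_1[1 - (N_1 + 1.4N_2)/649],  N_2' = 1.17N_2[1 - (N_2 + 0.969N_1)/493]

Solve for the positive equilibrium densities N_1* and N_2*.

Setting both brackets to zero gives the nullclines N_1 + 1.4N_2 = 649 and 0.969N_1 + N_2 = 493.
Substituting N_2 = 493 - 0.969N_1 into the first: N_1(1 - 1.4·0.969) = 649 - 1.4·493.
So N_1* = -41.2/-0.357 = 116, and then N_2* = 493 - 0.969·116 = 381.

N_1* ≈ 116, N_2* ≈ 381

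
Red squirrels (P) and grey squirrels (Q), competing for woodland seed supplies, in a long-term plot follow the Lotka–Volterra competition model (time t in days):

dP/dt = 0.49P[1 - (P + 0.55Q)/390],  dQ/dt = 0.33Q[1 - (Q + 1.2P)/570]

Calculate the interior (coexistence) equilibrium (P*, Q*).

Setting both brackets to zero gives the nullclines P + 0.55Q = 390 and 1.2P + Q = 570.
Substituting Q = 570 - 1.2P into the first: P(1 - 0.55·1.2) = 390 - 0.55·570.
So P* = 76.5/0.34 = 225, and then Q* = 570 - 1.2·225 = 300.

P* ≈ 225, Q* ≈ 300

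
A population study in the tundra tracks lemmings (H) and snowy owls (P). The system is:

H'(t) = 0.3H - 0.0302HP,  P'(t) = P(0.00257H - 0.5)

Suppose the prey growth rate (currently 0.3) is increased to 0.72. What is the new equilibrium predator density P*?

P* ≈ 23.8

At the interior fixed point, setting dH/dt = 0 with H > 0 fixes P* = (prey growth rate)/(HP coefficient) — independent of the other coefficients.
With the change, P* = 0.72/0.0302 = 23.8; it rises from 9.93.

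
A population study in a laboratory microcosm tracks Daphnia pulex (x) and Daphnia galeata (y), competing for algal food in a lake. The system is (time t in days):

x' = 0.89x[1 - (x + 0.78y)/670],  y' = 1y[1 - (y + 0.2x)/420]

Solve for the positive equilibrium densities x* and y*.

x* ≈ 406, y* ≈ 339

Setting both brackets to zero gives the nullclines x + 0.78y = 670 and 0.2x + y = 420.
Substituting y = 420 - 0.2x into the first: x(1 - 0.78·0.2) = 670 - 0.78·420.
So x* = 342/0.844 = 406, and then y* = 420 - 0.2·406 = 339.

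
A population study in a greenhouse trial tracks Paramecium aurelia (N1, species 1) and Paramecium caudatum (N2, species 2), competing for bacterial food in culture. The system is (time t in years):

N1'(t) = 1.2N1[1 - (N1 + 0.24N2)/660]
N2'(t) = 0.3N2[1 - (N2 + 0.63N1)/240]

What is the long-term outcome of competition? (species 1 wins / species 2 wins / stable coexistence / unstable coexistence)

species 1 excludes species 2

Compare the nullcline intercepts: K1/α12 = 660/0.24 = 2750 > K2 = 240; K2/α21 = 240/0.63 = 381 < K1 = 660.
Since the inequalities point opposite ways, species 1 can invade but species 2 cannot.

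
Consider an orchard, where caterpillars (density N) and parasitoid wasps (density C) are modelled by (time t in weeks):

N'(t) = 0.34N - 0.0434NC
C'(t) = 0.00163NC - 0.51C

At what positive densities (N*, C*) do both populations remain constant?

Set dC/dt = 0 with C > 0: 0.00163N - 0.51 = 0, so N* = 0.51/0.00163 = 313.
Set dN/dt = 0 with N > 0: 0.34 - 0.0434C = 0, so C* = 0.34/0.0434 = 7.83.

N* ≈ 313, C* ≈ 7.83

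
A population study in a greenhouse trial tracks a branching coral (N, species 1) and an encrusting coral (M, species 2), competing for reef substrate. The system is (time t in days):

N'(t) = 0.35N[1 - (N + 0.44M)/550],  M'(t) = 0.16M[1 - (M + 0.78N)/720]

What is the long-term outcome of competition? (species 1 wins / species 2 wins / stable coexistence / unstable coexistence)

stable coexistence

Compare the nullcline intercepts: K1/α12 = 550/0.44 = 1250 > K2 = 720; K2/α21 = 720/0.78 = 923 > K1 = 550.
Since both inequalities hold, each species can invade when rare, so the interior equilibrium is stable.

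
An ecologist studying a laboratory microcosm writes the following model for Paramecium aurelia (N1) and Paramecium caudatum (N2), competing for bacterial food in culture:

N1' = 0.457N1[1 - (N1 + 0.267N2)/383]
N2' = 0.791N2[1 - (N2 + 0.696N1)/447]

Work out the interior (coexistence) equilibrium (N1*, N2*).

N1* ≈ 324, N2* ≈ 222

Setting both brackets to zero gives the nullclines N1 + 0.267N2 = 383 and 0.696N1 + N2 = 447.
Substituting N2 = 447 - 0.696N1 into the first: N1(1 - 0.267·0.696) = 383 - 0.267·447.
So N1* = 264/0.814 = 324, and then N2* = 447 - 0.696·324 = 222.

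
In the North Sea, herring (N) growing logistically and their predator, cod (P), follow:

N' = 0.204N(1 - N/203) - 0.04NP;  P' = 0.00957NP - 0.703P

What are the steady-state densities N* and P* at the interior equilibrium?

N* ≈ 73.5, P* ≈ 3.25

From dP/dt = 0 with P > 0: 0.00957N* = 0.703, so N* = 73.5.
Substitute into dN/dt = 0: 0.204(1 - 73.5/203) = 0.04P*.
The bracket is 0.638, giving P* = 0.13/0.04 = 3.25.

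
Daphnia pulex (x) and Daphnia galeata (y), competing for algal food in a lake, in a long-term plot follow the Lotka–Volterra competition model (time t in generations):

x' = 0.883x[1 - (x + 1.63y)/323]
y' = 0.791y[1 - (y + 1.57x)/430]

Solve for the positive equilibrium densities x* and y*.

x* ≈ 242, y* ≈ 49.5

Setting both brackets to zero gives the nullclines x + 1.63y = 323 and 1.57x + y = 430.
Substituting y = 430 - 1.57x into the first: x(1 - 1.63·1.57) = 323 - 1.63·430.
So x* = -378/-1.56 = 242, and then y* = 430 - 1.57·242 = 49.5.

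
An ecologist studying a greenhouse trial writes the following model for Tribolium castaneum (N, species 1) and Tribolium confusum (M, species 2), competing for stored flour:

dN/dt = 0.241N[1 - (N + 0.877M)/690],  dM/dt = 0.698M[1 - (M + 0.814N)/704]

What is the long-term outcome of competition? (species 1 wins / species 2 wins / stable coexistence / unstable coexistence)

Compare the nullcline intercepts: K1/α12 = 690/0.877 = 787 > K2 = 704; K2/α21 = 704/0.814 = 865 > K1 = 690.
Since both inequalities hold, each species can invade when rare, so the interior equilibrium is stable.

stable coexistence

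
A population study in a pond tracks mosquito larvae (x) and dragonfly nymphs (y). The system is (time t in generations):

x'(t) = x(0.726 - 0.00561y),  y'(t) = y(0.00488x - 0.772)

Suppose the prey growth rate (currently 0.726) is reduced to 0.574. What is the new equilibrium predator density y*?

y* ≈ 102

At the interior fixed point, setting dx/dt = 0 with x > 0 fixes y* = (prey growth rate)/(xy coefficient) — independent of the other coefficients.
With the change, y* = 0.574/0.00561 = 102; it falls from 129.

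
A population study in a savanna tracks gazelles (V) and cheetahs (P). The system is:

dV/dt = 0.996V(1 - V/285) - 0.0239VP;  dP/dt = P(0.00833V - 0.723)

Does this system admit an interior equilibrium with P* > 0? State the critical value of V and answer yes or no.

The predator equation gives dP/dt > 0 only when V > 0.723/0.00833 = 86.8.
Without the predator, V → K = 285. Since 285 > 86.8, the predator can invade and persist.

Threshold V = 86.8; K > 86.8, so yes, the predator persists.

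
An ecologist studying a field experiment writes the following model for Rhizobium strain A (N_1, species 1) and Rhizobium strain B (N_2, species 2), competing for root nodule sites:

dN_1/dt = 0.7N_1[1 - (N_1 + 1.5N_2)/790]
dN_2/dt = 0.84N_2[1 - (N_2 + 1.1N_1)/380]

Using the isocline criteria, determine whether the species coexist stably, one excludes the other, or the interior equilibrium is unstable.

species 1 excludes species 2

Compare the nullcline intercepts: K1/α12 = 790/1.5 = 527 > K2 = 380; K2/α21 = 380/1.1 = 345 < K1 = 790.
Since the inequalities point opposite ways, species 1 can invade but species 2 cannot.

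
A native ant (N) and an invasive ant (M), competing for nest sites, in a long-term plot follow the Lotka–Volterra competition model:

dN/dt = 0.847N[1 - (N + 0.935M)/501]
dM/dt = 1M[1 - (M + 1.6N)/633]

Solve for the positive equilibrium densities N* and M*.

Setting both brackets to zero gives the nullclines N + 0.935M = 501 and 1.6N + M = 633.
Substituting M = 633 - 1.6N into the first: N(1 - 0.935·1.6) = 501 - 0.935·633.
So N* = -90.9/-0.496 = 183, and then M* = 633 - 1.6·183 = 340.

N* ≈ 183, M* ≈ 340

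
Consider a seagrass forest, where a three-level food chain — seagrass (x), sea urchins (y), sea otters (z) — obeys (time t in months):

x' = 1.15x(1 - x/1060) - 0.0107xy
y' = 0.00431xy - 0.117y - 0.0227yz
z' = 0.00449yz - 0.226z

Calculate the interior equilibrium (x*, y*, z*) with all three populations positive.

x* ≈ 564, y* ≈ 50.3, z* ≈ 102

From dz/dt = 0: 0.00449y* = 0.226, so y* = 50.3.
From dx/dt = 0: 1.15(1 - x*/1060) = 0.0107·50.3, giving x* = 1060·(1 - 0.468) = 564.
From dy/dt = 0: 0.00431·564 - 0.117 = 0.0227z*, so z* = 2.31/0.0227 = 102.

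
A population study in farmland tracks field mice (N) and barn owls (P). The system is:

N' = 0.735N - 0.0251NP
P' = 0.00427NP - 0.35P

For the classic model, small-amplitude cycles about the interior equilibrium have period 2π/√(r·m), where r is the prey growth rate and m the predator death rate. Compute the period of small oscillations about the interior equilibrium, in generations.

T ≈ 12.4 generations

Here r = 0.735 and m = 0.35, so r·m = 0.257.
ω = √0.257 = 0.507 per generation, hence T = 2π/ω ≈ 12.4 generations.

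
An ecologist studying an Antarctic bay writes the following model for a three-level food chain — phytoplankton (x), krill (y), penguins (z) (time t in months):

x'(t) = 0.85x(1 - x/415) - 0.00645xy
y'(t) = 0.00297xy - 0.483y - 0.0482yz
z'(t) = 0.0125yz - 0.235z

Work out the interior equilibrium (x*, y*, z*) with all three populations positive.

x* ≈ 356, y* ≈ 18.8, z* ≈ 11.9

From dz/dt = 0: 0.0125y* = 0.235, so y* = 18.8.
From dx/dt = 0: 0.85(1 - x*/415) = 0.00645·18.8, giving x* = 415·(1 - 0.143) = 356.
From dy/dt = 0: 0.00297·356 - 0.483 = 0.0482z*, so z* = 0.574/0.0482 = 11.9.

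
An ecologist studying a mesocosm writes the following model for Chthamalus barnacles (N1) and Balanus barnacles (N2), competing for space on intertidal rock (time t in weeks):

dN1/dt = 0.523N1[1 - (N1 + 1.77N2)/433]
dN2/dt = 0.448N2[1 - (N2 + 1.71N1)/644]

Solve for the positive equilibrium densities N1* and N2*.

N1* ≈ 349, N2* ≈ 47.6

Setting both brackets to zero gives the nullclines N1 + 1.77N2 = 433 and 1.71N1 + N2 = 644.
Substituting N2 = 644 - 1.71N1 into the first: N1(1 - 1.77·1.71) = 433 - 1.77·644.
So N1* = -707/-2.03 = 349, and then N2* = 644 - 1.71·349 = 47.6.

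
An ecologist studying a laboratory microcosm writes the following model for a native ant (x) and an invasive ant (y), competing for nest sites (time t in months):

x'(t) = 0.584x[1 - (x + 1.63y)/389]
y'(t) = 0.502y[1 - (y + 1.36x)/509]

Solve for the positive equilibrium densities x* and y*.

x* ≈ 362, y* ≈ 16.5

Setting both brackets to zero gives the nullclines x + 1.63y = 389 and 1.36x + y = 509.
Substituting y = 509 - 1.36x into the first: x(1 - 1.63·1.36) = 389 - 1.63·509.
So x* = -441/-1.22 = 362, and then y* = 509 - 1.36·362 = 16.5.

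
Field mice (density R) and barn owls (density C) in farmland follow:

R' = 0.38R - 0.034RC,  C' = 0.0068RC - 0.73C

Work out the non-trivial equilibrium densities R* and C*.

R* ≈ 107, C* ≈ 11.2

Set dC/dt = 0 with C > 0: 0.0068R - 0.73 = 0, so R* = 0.73/0.0068 = 107.
Set dR/dt = 0 with R > 0: 0.38 - 0.034C = 0, so C* = 0.38/0.034 = 11.2.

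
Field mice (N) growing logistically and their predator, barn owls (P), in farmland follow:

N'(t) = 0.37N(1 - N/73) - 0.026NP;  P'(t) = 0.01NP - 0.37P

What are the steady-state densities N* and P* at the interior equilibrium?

From dP/dt = 0 with P > 0: 0.01N* = 0.37, so N* = 37.
Substitute into dN/dt = 0: 0.37(1 - 37/73) = 0.026P*.
The bracket is 0.493, giving P* = 0.182/0.026 = 7.02.

N* ≈ 37, P* ≈ 7.02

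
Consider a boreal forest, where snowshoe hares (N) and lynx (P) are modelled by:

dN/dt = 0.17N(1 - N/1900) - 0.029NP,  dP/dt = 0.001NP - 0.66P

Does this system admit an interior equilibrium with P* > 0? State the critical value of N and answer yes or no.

Threshold N = 660; K > 660, so yes, the predator persists.

The predator equation gives dP/dt > 0 only when N > 0.66/0.001 = 660.
Without the predator, N → K = 1900. Since 1900 > 660, the predator can invade and persist.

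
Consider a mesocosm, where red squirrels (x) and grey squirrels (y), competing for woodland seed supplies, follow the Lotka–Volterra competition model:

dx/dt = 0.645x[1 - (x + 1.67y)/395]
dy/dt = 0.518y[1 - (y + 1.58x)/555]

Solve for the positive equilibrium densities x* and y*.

x* ≈ 325, y* ≈ 42.2

Setting both brackets to zero gives the nullclines x + 1.67y = 395 and 1.58x + y = 555.
Substituting y = 555 - 1.58x into the first: x(1 - 1.67·1.58) = 395 - 1.67·555.
So x* = -532/-1.64 = 325, and then y* = 555 - 1.58·325 = 42.2.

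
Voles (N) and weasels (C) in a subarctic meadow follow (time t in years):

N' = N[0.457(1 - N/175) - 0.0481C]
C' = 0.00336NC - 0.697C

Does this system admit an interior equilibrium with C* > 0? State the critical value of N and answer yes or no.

Threshold N = 207; K < 207, so no, the predator goes extinct.

The predator equation gives dC/dt > 0 only when N > 0.697/0.00336 = 207.
Without the predator, N → K = 175. Since 175 < 207, the predator cannot invade.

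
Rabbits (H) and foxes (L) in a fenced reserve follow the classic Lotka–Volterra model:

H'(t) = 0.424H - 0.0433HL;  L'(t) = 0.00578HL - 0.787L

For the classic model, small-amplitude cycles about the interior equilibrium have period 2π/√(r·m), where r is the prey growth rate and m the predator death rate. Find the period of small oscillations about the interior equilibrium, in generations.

T ≈ 10.9 generations

Here r = 0.424 and m = 0.787, so r·m = 0.334.
ω = √0.334 = 0.578 per generation, hence T = 2π/ω ≈ 10.9 generations.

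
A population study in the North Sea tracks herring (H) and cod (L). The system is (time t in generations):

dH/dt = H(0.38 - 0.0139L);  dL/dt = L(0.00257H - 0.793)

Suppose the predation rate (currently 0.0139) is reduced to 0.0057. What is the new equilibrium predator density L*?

At the interior fixed point, setting dH/dt = 0 with H > 0 fixes L* = (prey growth rate)/(HL coefficient) — independent of the other coefficients.
With the change, L* = 0.38/0.0057 = 66.7; it rises from 27.3.

L* ≈ 66.7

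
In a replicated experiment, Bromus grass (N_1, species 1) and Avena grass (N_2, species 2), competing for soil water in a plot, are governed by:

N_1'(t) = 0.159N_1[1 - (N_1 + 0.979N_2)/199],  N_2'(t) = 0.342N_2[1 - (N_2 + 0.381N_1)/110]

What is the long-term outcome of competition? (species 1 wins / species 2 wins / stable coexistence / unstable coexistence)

Compare the nullcline intercepts: K1/α12 = 199/0.979 = 203 > K2 = 110; K2/α21 = 110/0.381 = 289 > K1 = 199.
Since both inequalities hold, each species can invade when rare, so the interior equilibrium is stable.

stable coexistence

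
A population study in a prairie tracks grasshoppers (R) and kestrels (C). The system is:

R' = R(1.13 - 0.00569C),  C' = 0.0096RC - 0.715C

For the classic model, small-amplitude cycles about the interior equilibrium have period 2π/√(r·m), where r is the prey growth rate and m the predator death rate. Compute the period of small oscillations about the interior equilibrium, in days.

Here r = 1.13 and m = 0.715, so r·m = 0.808.
ω = √0.808 = 0.899 per day, hence T = 2π/ω ≈ 6.99 days.

T ≈ 6.99 days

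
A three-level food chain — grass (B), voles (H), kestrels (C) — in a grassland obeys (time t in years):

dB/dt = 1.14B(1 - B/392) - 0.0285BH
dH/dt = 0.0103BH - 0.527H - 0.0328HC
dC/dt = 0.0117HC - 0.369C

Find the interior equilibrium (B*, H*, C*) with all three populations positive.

B* ≈ 82.9, H* ≈ 31.5, C* ≈ 9.97

From dC/dt = 0: 0.0117H* = 0.369, so H* = 31.5.
From dB/dt = 0: 1.14(1 - B*/392) = 0.0285·31.5, giving B* = 392·(1 - 0.788) = 82.9.
From dH/dt = 0: 0.0103·82.9 - 0.527 = 0.0328C*, so C* = 0.327/0.0328 = 9.97.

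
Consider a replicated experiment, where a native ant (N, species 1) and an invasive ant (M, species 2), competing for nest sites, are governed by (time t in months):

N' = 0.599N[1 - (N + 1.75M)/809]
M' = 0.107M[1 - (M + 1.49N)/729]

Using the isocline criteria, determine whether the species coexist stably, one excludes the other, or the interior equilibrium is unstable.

unstable coexistence (outcome depends on initial conditions)

Compare the nullcline intercepts: K1/α12 = 809/1.75 = 462 < K2 = 729; K2/α21 = 729/1.49 = 489 < K1 = 809.
Since both are reversed, neither can invade when rare; the interior point is a saddle.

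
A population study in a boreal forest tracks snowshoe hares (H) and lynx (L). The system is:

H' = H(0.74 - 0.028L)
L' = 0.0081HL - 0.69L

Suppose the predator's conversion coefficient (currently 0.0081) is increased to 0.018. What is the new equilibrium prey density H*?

H* ≈ 38.3

At the interior fixed point, setting dL/dt = 0 with L > 0 fixes H* = (predator death rate)/(HL coefficient) — independent of the other coefficients.
With the change, H* = 0.69/0.018 = 38.3; it falls from 85.2.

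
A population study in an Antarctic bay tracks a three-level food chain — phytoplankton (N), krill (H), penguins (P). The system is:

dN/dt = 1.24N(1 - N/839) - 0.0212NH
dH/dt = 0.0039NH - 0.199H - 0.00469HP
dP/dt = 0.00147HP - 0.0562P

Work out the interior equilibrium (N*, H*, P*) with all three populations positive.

N* ≈ 291, H* ≈ 38.2, P* ≈ 199

From dP/dt = 0: 0.00147H* = 0.0562, so H* = 38.2.
From dN/dt = 0: 1.24(1 - N*/839) = 0.0212·38.2, giving N* = 839·(1 - 0.654) = 291.
From dH/dt = 0: 0.0039·291 - 0.199 = 0.00469P*, so P* = 0.934/0.00469 = 199.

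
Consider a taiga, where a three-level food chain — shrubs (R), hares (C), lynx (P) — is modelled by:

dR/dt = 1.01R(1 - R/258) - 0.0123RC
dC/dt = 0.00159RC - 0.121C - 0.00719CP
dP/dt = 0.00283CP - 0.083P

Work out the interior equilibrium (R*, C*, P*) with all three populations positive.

R* ≈ 166, C* ≈ 29.3, P* ≈ 19.8

From dP/dt = 0: 0.00283C* = 0.083, so C* = 29.3.
From dR/dt = 0: 1.01(1 - R*/258) = 0.0123·29.3, giving R* = 258·(1 - 0.357) = 166.
From dC/dt = 0: 0.00159·166 - 0.121 = 0.00719P*, so P* = 0.143/0.00719 = 19.8.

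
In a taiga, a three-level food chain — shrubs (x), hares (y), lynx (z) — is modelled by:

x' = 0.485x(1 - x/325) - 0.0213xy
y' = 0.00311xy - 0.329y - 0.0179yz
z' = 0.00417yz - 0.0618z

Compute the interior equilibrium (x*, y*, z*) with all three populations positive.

x* ≈ 113, y* ≈ 14.8, z* ≈ 1.33

From dz/dt = 0: 0.00417y* = 0.0618, so y* = 14.8.
From dx/dt = 0: 0.485(1 - x*/325) = 0.0213·14.8, giving x* = 325·(1 - 0.651) = 113.
From dy/dt = 0: 0.00311·113 - 0.329 = 0.0179z*, so z* = 0.0239/0.0179 = 1.33.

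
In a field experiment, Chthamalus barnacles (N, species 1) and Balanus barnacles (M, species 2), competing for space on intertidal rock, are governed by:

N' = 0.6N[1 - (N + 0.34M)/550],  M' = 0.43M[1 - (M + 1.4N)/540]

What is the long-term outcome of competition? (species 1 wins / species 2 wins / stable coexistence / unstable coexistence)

Compare the nullcline intercepts: K1/α12 = 550/0.34 = 1620 > K2 = 540; K2/α21 = 540/1.4 = 386 < K1 = 550.
Since the inequalities point opposite ways, species 1 can invade but species 2 cannot.

species 1 excludes species 2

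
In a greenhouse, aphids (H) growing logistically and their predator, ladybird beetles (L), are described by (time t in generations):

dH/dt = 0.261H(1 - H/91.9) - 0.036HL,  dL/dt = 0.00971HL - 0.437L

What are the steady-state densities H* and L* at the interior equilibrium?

From dL/dt = 0 with L > 0: 0.00971H* = 0.437, so H* = 45.
Substitute into dH/dt = 0: 0.261(1 - 45/91.9) = 0.036L*.
The bracket is 0.51, giving L* = 0.133/0.036 = 3.7.

H* ≈ 45, L* ≈ 3.7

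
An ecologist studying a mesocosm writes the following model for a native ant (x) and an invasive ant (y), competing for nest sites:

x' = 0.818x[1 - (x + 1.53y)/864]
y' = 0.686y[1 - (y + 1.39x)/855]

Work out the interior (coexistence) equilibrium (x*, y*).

Setting both brackets to zero gives the nullclines x + 1.53y = 864 and 1.39x + y = 855.
Substituting y = 855 - 1.39x into the first: x(1 - 1.53·1.39) = 864 - 1.53·855.
So x* = -444/-1.13 = 394, and then y* = 855 - 1.39·394 = 307.

x* ≈ 394, y* ≈ 307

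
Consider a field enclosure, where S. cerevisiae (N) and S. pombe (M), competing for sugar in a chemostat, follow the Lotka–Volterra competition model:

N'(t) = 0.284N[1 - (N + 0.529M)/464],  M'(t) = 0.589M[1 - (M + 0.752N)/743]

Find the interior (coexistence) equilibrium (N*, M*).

N* ≈ 118, M* ≈ 654

Setting both brackets to zero gives the nullclines N + 0.529M = 464 and 0.752N + M = 743.
Substituting M = 743 - 0.752N into the first: N(1 - 0.529·0.752) = 464 - 0.529·743.
So N* = 71/0.602 = 118, and then M* = 743 - 0.752·118 = 654.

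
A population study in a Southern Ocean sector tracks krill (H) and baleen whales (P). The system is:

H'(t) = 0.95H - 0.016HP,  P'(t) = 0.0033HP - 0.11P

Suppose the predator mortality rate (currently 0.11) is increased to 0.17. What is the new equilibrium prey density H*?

At the interior fixed point, setting dP/dt = 0 with P > 0 fixes H* = (predator death rate)/(HP coefficient) — independent of the other coefficients.
With the change, H* = 0.17/0.0033 = 51.5; it rises from 33.3.

H* ≈ 51.5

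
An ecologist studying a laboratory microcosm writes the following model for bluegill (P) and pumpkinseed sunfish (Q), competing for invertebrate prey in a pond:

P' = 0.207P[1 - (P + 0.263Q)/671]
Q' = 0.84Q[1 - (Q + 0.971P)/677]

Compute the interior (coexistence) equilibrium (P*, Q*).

Setting both brackets to zero gives the nullclines P + 0.263Q = 671 and 0.971P + Q = 677.
Substituting Q = 677 - 0.971P into the first: P(1 - 0.263·0.971) = 671 - 0.263·677.
So P* = 493/0.745 = 662, and then Q* = 677 - 0.971·662 = 34.2.

P* ≈ 662, Q* ≈ 34.2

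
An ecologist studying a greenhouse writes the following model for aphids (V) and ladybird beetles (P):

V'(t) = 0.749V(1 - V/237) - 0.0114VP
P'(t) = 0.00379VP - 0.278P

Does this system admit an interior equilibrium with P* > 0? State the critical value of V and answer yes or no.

Threshold V = 73.4; K > 73.4, so yes, the predator persists.

The predator equation gives dP/dt > 0 only when V > 0.278/0.00379 = 73.4.
Without the predator, V → K = 237. Since 237 > 73.4, the predator can invade and persist.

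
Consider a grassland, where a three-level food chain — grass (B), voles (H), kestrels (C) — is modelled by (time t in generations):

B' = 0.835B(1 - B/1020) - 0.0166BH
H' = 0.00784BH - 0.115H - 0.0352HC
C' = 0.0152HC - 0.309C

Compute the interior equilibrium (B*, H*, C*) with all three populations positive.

B* ≈ 608, H* ≈ 20.3, C* ≈ 132

From dC/dt = 0: 0.0152H* = 0.309, so H* = 20.3.
From dB/dt = 0: 0.835(1 - B*/1020) = 0.0166·20.3, giving B* = 1020·(1 - 0.404) = 608.
From dH/dt = 0: 0.00784·608 - 0.115 = 0.0352C*, so C* = 4.65/0.0352 = 132.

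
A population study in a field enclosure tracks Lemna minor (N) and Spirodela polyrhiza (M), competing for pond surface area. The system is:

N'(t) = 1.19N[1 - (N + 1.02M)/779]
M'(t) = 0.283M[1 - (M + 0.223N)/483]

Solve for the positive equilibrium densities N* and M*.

N* ≈ 371, M* ≈ 400

Setting both brackets to zero gives the nullclines N + 1.02M = 779 and 0.223N + M = 483.
Substituting M = 483 - 0.223N into the first: N(1 - 1.02·0.223) = 779 - 1.02·483.
So N* = 286/0.773 = 371, and then M* = 483 - 0.223·371 = 400.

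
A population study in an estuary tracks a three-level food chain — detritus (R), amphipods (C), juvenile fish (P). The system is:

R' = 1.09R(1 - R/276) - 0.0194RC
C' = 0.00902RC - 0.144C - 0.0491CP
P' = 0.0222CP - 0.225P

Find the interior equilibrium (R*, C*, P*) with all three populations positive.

From dP/dt = 0: 0.0222C* = 0.225, so C* = 10.1.
From dR/dt = 0: 1.09(1 - R*/276) = 0.0194·10.1, giving R* = 276·(1 - 0.18) = 226.
From dC/dt = 0: 0.00902·226 - 0.144 = 0.0491P*, so P* = 1.9/0.0491 = 38.6.

R* ≈ 226, C* ≈ 10.1, P* ≈ 38.6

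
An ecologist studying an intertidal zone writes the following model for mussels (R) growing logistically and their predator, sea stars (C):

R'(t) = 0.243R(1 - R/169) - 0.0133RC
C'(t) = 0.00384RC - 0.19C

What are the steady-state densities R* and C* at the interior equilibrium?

From dC/dt = 0 with C > 0: 0.00384R* = 0.19, so R* = 49.5.
Substitute into dR/dt = 0: 0.243(1 - 49.5/169) = 0.0133C*.
The bracket is 0.707, giving C* = 0.172/0.0133 = 12.9.

R* ≈ 49.5, C* ≈ 12.9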